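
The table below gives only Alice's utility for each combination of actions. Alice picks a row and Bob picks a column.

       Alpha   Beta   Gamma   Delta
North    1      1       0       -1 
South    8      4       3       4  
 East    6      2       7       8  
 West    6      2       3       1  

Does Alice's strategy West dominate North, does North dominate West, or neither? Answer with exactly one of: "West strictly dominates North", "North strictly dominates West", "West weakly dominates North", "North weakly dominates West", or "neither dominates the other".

West strictly dominates North

West's payoffs vs North's, by Bob's action — Alpha: 6>1, Beta: 2>1, Gamma: 3>0, Delta: 1>-1.
Every comparison favours West, so West strictly dominates North.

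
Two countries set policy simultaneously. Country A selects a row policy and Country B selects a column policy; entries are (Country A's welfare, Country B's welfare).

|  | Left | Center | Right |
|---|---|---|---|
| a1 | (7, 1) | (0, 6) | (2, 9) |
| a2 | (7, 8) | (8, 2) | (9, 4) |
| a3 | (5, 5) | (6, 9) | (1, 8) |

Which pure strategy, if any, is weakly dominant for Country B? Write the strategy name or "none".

Left fails to dominate Center at a1 (1<6).
Center fails to dominate Left at a2 (2<8).
Right fails to dominate Left at a2 (4<8).
No single strategy dominates all the others.

none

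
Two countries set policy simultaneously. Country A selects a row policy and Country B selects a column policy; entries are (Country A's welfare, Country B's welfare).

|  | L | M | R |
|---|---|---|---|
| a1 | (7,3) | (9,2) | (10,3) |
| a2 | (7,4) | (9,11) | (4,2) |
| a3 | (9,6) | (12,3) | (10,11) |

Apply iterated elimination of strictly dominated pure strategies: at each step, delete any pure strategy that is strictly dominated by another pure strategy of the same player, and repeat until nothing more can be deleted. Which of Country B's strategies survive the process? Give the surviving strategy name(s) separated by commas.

Country A's strategy a2 is strictly dominated by a3 (L: 9>7, M: 12>9, R: 10>4) and is removed.
Country B's strategy M is strictly dominated by L (a1: 3>2, a3: 6>3) and is removed.
Among the remaining strategies, none is strictly dominated by another pure strategy of the same player, so the elimination stops.
Surviving strategies — Country A: {a1, a3}; Country B: {L, R}.

L, R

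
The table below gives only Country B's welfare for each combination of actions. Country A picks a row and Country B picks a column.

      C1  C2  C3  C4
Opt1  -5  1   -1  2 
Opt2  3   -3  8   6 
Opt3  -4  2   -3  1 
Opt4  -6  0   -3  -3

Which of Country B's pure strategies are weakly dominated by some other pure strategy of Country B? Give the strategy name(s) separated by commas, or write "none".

C1: dominated, since C3 does at least as well everywhere (Opt1: -1>-5, Opt2: 8>3, Opt3: -3>-4, Opt4: -3>-6).
Nothing dominates C2: C1 at Opt1 (1>-5); C3 at Opt1 (1>-1); C4 at Opt3 (2>1).
C3: no other strategy beats it everywhere (C1 at Opt1 (-1>-5); C2 at Opt2 (8>-3); C4 at Opt2 (8>6)).
C4 is not dominated — it holds its own against C1 at Opt1 (2>-5); C2 at Opt1 (2>1); C3 at Opt1 (2>-1).

C1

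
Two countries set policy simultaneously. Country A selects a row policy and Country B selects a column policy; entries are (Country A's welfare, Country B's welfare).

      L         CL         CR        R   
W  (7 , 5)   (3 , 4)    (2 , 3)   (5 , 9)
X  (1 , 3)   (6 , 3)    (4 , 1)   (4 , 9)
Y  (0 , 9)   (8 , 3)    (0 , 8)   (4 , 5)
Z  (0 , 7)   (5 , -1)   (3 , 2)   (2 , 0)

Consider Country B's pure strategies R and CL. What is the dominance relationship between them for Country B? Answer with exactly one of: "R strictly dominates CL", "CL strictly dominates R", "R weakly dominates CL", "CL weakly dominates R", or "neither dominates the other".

R strictly dominates CL

R's payoffs vs CL's, by Country A's action — W: 9>4, X: 9>3, Y: 5>3, Z: 0>-1.
Every comparison favours R, so R strictly dominates CL.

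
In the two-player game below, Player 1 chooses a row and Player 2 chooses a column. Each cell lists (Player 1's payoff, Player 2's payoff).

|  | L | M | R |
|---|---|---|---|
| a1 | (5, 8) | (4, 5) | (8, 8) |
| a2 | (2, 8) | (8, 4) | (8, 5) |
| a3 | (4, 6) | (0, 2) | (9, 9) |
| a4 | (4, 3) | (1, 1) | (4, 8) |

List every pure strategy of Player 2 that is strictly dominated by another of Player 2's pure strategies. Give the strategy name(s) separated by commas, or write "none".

Nothing dominates L: M at a1 (8>5); R at a1 (8=8).
L strictly dominates M — a1: 8>5, a2: 8>4, a3: 6>2, a4: 3>1.
Nothing dominates R: L at a1 (8=8); M at a1 (8>5).

M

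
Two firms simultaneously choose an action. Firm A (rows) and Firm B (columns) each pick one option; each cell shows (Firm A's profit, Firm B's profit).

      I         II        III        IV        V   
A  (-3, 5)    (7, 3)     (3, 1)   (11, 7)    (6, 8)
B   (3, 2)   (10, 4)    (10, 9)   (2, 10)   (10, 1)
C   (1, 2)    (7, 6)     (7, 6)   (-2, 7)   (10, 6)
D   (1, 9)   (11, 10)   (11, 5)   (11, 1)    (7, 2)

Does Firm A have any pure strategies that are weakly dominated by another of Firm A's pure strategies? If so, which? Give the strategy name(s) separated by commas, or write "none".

A: dominated, since D does at least as well everywhere (I: 1>-3, II: 11>7, III: 11>3, IV: 11=11, V: 7>6).
Nothing dominates B: A at I (3>-3); C at I (3>1); D at I (3>1).
B weakly dominates C — I: 3>1, II: 10>7, III: 10>7, IV: 2>-2, V: 10=10.
D: no other strategy beats it everywhere (A at I (1>-3); B at II (11>10); C at II (11>7)).

A, C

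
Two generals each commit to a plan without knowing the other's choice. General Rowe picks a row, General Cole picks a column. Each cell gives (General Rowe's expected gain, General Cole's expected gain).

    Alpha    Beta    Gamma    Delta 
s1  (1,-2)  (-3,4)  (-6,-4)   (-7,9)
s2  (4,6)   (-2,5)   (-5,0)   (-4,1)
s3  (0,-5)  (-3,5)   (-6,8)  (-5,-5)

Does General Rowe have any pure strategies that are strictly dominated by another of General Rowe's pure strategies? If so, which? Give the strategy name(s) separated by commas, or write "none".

s2 strictly dominates s1 — Alpha: 4>1, Beta: -2>-3, Gamma: -5>-6, Delta: -4>-7.
Nothing dominates s2: s1 at Alpha (4>1); s3 at Alpha (4>0).
s3 is strictly dominated by s2 (Alpha: 4>0, Beta: -2>-3, Gamma: -5>-6, Delta: -4>-5).

s1, s3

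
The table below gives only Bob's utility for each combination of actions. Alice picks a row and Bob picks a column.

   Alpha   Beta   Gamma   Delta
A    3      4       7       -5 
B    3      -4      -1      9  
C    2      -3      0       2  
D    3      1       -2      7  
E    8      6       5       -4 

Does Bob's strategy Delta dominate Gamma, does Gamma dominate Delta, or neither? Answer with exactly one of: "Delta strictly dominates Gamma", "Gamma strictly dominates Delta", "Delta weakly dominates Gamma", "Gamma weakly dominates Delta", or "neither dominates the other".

neither dominates the other

Compare Delta to Gamma across every action of Alice: A: -5<7, B: 9>-1, C: 2>0, D: 7>-2, E: -4<5.
Delta does better at B, C, D but worse at A, E; neither strategy dominates the other.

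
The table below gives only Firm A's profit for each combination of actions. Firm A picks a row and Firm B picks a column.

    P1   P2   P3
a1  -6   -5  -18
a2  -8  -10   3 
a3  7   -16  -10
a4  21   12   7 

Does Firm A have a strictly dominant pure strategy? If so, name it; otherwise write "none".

a4 vs a1: P1: 21>-6, P2: 12>-5, P3: 7>-18.
a4 vs a2: P1: 21>-8, P2: 12>-10, P3: 7>3.
a4 vs a3: P1: 21>7, P2: 12>-16, P3: 7>-10.
a4 strictly beats every other strategy against every opponent action, so it is strictly dominant.

a4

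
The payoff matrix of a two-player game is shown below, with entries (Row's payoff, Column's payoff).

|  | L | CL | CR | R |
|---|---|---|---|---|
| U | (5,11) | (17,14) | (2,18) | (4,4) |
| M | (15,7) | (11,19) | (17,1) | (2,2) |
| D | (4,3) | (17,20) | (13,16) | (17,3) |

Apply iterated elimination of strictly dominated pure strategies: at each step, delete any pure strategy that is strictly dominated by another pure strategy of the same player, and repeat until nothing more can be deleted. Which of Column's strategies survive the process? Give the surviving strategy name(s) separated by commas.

For Column, CL strictly dominates L on the remaining rows (U: 14>11, M: 19>7, D: 20>3); eliminate L.
For Column, CL strictly dominates R on the remaining rows (U: 14>4, M: 19>2, D: 20>3); eliminate R.
Among the remaining strategies, none is strictly dominated by another pure strategy of the same player, so the elimination stops.
Surviving strategies — Row: {U, M, D}; Column: {CL, CR}.

CL, CR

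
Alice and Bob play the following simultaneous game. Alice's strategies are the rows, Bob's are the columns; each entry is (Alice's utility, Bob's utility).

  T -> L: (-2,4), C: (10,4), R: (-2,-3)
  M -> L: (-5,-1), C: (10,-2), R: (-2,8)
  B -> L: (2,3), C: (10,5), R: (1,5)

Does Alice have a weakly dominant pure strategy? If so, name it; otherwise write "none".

B vs T: L: 2>-2, C: 10=10, R: 1>-2.
B vs M: L: 2>-5, C: 10=10, R: 1>-2.
B is at least as good as every other strategy against every opponent action, so it is weakly dominant.

B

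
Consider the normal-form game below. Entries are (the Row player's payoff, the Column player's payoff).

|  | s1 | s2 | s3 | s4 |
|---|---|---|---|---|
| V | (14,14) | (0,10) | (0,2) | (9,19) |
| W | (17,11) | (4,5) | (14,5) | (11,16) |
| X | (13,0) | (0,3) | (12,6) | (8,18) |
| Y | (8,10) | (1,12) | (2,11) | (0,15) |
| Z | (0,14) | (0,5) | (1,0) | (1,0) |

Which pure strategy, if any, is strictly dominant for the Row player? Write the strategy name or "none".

W vs V: s1: 17>14, s2: 4>0, s3: 14>0, s4: 11>9.
W vs X: s1: 17>13, s2: 4>0, s3: 14>12, s4: 11>8.
W vs Y: s1: 17>8, s2: 4>1, s3: 14>2, s4: 11>0.
W vs Z: s1: 17>0, s2: 4>0, s3: 14>1, s4: 11>1.
W strictly beats every other strategy against every opponent action, so it is strictly dominant.

W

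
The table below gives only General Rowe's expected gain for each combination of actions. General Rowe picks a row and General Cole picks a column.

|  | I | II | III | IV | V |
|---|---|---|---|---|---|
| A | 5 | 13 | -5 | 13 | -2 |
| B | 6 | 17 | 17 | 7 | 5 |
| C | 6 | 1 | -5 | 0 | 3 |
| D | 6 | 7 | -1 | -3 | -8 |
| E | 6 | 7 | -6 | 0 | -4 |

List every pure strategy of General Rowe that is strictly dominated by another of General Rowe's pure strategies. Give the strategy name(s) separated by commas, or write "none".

none

A is not dominated — it holds its own against B at IV (13>7); C at II (13>1); D at II (13>7); E at II (13>7).
Nothing dominates B: A at I (6>5); C at I (6=6); D at I (6=6); E at I (6=6).
Nothing dominates C: A at I (6>5); B at I (6=6); D at I (6=6); E at I (6=6).
D: no other strategy beats it everywhere (A at I (6>5); B at I (6=6); C at I (6=6); E at I (6=6)).
Nothing dominates E: A at I (6>5); B at I (6=6); C at I (6=6); D at I (6=6).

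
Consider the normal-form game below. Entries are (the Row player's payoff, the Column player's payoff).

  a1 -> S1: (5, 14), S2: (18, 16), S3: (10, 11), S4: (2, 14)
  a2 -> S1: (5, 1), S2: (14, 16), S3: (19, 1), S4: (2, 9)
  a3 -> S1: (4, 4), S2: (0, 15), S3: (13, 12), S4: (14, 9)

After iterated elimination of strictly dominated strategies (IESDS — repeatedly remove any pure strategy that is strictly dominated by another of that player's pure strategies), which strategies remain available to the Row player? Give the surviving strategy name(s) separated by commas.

a1

For the Column player, S2 strictly dominates S1 on the remaining rows (a1: 16>14, a2: 16>1, a3: 15>4); eliminate S1.
Column S3 is eliminated: S2 beats it against every remaining row (a1: 16>11, a2: 16>1, a3: 15>12).
For the Column player, S2 strictly dominates S4 on the remaining rows (a1: 16>14, a2: 16>9, a3: 15>9); eliminate S4.
For the Row player, a1 strictly dominates a2 on the remaining columns (S2: 18>14); eliminate a2.
Row a3 is eliminated: a1 beats it against every remaining column (S2: 18>0).
Among the remaining strategies, none is strictly dominated by another pure strategy of the same player, so the elimination stops.
Surviving strategies — the Row player: {a1}; the Column player: {S2}.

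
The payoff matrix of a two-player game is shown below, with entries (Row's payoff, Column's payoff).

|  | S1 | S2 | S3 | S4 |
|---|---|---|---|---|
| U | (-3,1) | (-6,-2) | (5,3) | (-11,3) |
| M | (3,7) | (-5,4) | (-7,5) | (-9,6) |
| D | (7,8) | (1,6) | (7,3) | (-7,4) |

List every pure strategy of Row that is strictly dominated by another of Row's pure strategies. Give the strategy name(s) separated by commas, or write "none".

D strictly dominates U — S1: 7>-3, S2: 1>-6, S3: 7>5, S4: -7>-11.
D strictly dominates M — S1: 7>3, S2: 1>-5, S3: 7>-7, S4: -7>-9.
Nothing dominates D: U at S1 (7>-3); M at S1 (7>3).

U, M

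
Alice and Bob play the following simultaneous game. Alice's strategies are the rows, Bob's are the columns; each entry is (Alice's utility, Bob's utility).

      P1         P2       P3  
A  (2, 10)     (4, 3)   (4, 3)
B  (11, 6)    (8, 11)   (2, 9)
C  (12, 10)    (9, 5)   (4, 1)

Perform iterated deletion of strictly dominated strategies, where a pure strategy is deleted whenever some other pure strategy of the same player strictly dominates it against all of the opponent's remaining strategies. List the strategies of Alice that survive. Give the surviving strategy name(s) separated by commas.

Row B is eliminated: C beats it against every remaining column (P1: 12>11, P2: 9>8, P3: 4>2).
Bob's strategy P2 is strictly dominated by P1 (A: 10>3, C: 10>5) and is removed.
Bob's strategy P3 is strictly dominated by P1 (A: 10>3, C: 10>1) and is removed.
Row A is eliminated: C beats it against every remaining column (P1: 12>2).
Among the remaining strategies, none is strictly dominated by another pure strategy of the same player, so the elimination stops.
Surviving strategies — Alice: {C}; Bob: {P1}.

C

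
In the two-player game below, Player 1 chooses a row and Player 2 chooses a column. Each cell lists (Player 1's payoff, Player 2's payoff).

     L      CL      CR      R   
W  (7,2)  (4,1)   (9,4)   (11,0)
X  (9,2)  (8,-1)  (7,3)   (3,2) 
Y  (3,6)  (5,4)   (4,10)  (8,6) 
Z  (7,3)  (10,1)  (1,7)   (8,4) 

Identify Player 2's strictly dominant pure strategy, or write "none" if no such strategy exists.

CR vs L: W: 4>2, X: 3>2, Y: 10>6, Z: 7>3.
CR vs CL: W: 4>1, X: 3>-1, Y: 10>4, Z: 7>1.
CR vs R: W: 4>0, X: 3>2, Y: 10>6, Z: 7>4.
CR strictly beats every other strategy against every opponent action, so it is strictly dominant.

CR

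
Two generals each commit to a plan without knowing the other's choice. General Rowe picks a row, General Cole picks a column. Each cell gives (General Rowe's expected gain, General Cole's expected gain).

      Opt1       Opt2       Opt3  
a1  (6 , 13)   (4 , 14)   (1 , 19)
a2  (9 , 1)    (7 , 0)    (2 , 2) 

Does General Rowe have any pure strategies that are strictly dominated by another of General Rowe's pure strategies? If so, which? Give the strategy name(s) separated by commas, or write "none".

a1: dominated, since a2 does at least as well everywhere (Opt1: 9>6, Opt2: 7>4, Opt3: 2>1).
a2 is not dominated — it holds its own against a1 at Opt1 (9>6).

a1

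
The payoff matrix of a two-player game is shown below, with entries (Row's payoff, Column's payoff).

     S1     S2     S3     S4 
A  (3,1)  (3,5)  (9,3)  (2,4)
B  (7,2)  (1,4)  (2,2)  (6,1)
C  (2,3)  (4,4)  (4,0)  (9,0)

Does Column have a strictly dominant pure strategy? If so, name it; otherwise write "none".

S2

S2 vs S1: A: 5>1, B: 4>2, C: 4>3.
S2 vs S3: A: 5>3, B: 4>2, C: 4>0.
S2 vs S4: A: 5>4, B: 4>1, C: 4>0.
S2 strictly beats every other strategy against every opponent action, so it is strictly dominant.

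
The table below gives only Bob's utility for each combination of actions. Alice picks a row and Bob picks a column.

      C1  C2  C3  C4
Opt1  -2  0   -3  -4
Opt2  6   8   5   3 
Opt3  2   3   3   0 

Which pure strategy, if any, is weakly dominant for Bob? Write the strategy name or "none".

C2 vs C1: Opt1: 0>-2, Opt2: 8>6, Opt3: 3>2.
C2 vs C3: Opt1: 0>-3, Opt2: 8>5, Opt3: 3=3.
C2 vs C4: Opt1: 0>-4, Opt2: 8>3, Opt3: 3>0.
C2 is at least as good as every other strategy against every opponent action, so it is weakly dominant.

C2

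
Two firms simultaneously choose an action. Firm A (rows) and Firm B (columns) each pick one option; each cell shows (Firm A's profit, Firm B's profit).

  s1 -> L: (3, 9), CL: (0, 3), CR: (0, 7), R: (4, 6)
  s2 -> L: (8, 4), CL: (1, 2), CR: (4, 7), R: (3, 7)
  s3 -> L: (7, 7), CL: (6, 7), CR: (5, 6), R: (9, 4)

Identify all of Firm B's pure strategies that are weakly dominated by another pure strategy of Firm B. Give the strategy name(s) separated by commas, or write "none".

L is not dominated — it holds its own against CL at s1 (9>3); CR at s1 (9>7); R at s1 (9>6).
L weakly dominates CL — s1: 9>3, s2: 4>2, s3: 7=7.
CR: no other strategy beats it everywhere (L at s2 (7>4); CL at s1 (7>3); R at s1 (7>6)).
R is weakly dominated by CR (s1: 7>6, s2: 7=7, s3: 6>4).

CL, R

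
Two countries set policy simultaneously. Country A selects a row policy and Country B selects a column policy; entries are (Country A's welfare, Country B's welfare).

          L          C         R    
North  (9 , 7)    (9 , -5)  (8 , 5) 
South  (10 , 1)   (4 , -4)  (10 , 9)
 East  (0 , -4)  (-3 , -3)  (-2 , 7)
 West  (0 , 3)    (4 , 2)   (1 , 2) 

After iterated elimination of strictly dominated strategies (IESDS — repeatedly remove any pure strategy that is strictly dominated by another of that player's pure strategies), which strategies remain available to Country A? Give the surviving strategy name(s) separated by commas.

South

For Country A, North strictly dominates East on the remaining columns (L: 9>0, C: 9>-3, R: 8>-2); eliminate East.
For Country A, North strictly dominates West on the remaining columns (L: 9>0, C: 9>4, R: 8>1); eliminate West.
Column C is eliminated: L beats it against every remaining row (North: 7>-5, South: 1>-4).
For Country A, South strictly dominates North on the remaining columns (L: 10>9, R: 10>8); eliminate North.
For Country B, R strictly dominates L on the remaining rows (South: 9>1); eliminate L.
Among the remaining strategies, none is strictly dominated by another pure strategy of the same player, so the elimination stops.
Surviving strategies — Country A: {South}; Country B: {R}.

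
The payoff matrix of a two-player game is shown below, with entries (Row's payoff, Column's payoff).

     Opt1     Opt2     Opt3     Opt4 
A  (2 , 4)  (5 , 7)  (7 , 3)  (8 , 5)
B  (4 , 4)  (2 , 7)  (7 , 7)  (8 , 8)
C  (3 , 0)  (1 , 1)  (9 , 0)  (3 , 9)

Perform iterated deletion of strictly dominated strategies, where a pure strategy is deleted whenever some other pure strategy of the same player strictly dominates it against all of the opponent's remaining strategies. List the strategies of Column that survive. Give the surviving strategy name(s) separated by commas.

Column's strategy Opt1 is strictly dominated by Opt2 (A: 7>4, B: 7>4, C: 1>0) and is removed.
For Column, Opt4 strictly dominates Opt3 on the remaining rows (A: 5>3, B: 8>7, C: 9>0); eliminate Opt3.
Row C is eliminated: A beats it against every remaining column (Opt2: 5>1, Opt4: 8>3).
Among the remaining strategies, none is strictly dominated by another pure strategy of the same player, so the elimination stops.
Surviving strategies — Row: {A, B}; Column: {Opt2, Opt4}.

Opt2, Opt4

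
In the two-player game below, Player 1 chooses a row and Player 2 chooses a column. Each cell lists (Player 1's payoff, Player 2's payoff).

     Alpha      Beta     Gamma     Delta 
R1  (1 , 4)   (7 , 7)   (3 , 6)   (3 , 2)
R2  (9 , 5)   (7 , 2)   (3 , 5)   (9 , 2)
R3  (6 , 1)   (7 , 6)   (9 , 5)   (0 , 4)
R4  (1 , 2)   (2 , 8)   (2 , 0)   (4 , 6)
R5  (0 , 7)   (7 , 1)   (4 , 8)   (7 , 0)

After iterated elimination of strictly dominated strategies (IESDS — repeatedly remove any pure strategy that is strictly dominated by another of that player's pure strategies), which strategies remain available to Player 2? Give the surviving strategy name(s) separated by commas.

Row R4 is eliminated: R2 beats it against every remaining column (Alpha: 9>1, Beta: 7>2, Gamma: 3>2, Delta: 9>4).
Player 2's strategy Delta is strictly dominated by Gamma (R1: 6>2, R2: 5>2, R3: 5>4, R5: 8>0) and is removed.
Among the remaining strategies, none is strictly dominated by another pure strategy of the same player, so the elimination stops.
Surviving strategies — Player 1: {R1, R2, R3, R5}; Player 2: {Alpha, Beta, Gamma}.

Alpha, Beta, Gamma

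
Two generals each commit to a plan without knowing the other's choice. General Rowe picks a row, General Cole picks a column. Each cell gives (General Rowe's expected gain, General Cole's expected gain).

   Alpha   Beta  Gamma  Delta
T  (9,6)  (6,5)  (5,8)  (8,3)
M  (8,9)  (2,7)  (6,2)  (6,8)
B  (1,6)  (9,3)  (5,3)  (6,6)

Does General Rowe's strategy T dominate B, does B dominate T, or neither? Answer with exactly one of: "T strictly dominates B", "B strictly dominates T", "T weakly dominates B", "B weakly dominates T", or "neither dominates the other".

neither dominates the other

T's payoffs vs B's, by General Cole's action — Alpha: 9>1, Beta: 6<9, Gamma: 5=5, Delta: 8>6.
T does better at Alpha, Delta but worse at Beta; neither strategy dominates the other.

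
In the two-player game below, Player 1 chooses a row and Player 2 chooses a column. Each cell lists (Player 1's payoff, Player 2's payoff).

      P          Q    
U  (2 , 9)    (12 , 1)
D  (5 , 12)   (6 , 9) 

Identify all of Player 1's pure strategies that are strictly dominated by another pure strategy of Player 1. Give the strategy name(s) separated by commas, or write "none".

none

U is not dominated — it holds its own against D at Q (12>6).
Nothing dominates D: U at P (5>2).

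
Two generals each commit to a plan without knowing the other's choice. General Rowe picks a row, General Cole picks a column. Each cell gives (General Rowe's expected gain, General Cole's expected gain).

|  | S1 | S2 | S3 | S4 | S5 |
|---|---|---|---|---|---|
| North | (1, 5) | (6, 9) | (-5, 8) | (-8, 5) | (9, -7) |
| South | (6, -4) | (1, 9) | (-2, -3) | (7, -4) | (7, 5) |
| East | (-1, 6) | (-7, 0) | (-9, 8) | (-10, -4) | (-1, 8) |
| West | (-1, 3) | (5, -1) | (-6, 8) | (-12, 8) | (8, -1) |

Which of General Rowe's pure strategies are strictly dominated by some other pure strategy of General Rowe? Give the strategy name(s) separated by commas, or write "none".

North is not dominated — it holds its own against South at S2 (6>1); East at S1 (1>-1); West at S1 (1>-1).
Nothing dominates South: North at S1 (6>1); East at S1 (6>-1); West at S1 (6>-1).
North strictly dominates East — S1: 1>-1, S2: 6>-7, S3: -5>-9, S4: -8>-10, S5: 9>-1.
North strictly dominates West — S1: 1>-1, S2: 6>5, S3: -5>-6, S4: -8>-12, S5: 9>8.

East, West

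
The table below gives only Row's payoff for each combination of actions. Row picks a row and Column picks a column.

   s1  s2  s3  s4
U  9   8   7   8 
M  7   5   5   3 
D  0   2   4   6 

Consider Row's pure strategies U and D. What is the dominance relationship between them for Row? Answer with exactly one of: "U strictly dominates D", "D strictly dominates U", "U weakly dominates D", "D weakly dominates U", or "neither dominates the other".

Compare U to D across each choice by Column: s1: 9>0, s2: 8>2, s3: 7>4, s4: 8>6.
Every comparison favours U, so U strictly dominates D.

U strictly dominates D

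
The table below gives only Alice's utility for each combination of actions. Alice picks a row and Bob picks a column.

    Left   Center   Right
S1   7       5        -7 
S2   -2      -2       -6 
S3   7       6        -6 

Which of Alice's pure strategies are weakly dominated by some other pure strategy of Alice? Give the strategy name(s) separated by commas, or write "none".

S1, S2

S1 is weakly dominated by S3 (Left: 7=7, Center: 6>5, Right: -6>-7).
S2 is weakly dominated by S3 (Left: 7>-2, Center: 6>-2, Right: -6=-6).
S3: no other strategy beats it everywhere (S1 at Center (6>5); S2 at Left (7>-2)).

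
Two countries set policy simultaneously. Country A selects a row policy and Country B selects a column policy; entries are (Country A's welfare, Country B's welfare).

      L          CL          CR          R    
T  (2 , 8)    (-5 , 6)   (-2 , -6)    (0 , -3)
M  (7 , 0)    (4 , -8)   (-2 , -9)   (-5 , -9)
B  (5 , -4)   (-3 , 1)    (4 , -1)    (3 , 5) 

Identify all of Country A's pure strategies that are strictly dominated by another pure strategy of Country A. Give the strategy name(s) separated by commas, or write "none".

T is strictly dominated by B (L: 5>2, CL: -3>-5, CR: 4>-2, R: 3>0).
M is not dominated — it holds its own against T at L (7>2); B at L (7>5).
B is not dominated — it holds its own against T at L (5>2); M at CR (4>-2).

T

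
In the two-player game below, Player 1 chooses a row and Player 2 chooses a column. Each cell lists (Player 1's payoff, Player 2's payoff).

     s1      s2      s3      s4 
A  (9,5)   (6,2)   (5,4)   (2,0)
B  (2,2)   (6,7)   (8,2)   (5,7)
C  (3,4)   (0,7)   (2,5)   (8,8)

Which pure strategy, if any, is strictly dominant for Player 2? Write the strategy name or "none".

none

s1 fails to dominate s2 at B (2<7).
s2 fails to dominate s1 at A (2<5).
s3 fails to dominate s1 at A (4<5).
s4 fails to dominate s1 at A (0<5).
No single strategy dominates all the others.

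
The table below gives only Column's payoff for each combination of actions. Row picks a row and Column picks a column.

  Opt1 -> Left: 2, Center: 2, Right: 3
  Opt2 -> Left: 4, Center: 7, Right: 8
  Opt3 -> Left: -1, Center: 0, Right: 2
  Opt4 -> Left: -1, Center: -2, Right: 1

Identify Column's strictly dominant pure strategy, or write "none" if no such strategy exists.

Right

Right vs Left: Opt1: 3>2, Opt2: 8>4, Opt3: 2>-1, Opt4: 1>-1.
Right vs Center: Opt1: 3>2, Opt2: 8>7, Opt3: 2>0, Opt4: 1>-2.
Right strictly beats every other strategy against every opponent action, so it is strictly dominant.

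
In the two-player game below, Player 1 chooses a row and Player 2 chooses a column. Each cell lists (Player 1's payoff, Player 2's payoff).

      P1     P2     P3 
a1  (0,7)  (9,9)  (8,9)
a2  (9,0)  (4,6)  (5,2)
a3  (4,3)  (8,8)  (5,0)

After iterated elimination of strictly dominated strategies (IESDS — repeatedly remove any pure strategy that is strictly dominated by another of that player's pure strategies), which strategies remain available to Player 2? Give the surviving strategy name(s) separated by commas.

Column P1 is eliminated: P2 beats it against every remaining row (a1: 9>7, a2: 6>0, a3: 8>3).
Player 1's strategy a2 is strictly dominated by a1 (P2: 9>4, P3: 8>5) and is removed.
Player 1's strategy a3 is strictly dominated by a1 (P2: 9>8, P3: 8>5) and is removed.
Among the remaining strategies, none is strictly dominated by another pure strategy of the same player, so the elimination stops.
Surviving strategies — Player 1: {a1}; Player 2: {P2, P3}.

P2, P3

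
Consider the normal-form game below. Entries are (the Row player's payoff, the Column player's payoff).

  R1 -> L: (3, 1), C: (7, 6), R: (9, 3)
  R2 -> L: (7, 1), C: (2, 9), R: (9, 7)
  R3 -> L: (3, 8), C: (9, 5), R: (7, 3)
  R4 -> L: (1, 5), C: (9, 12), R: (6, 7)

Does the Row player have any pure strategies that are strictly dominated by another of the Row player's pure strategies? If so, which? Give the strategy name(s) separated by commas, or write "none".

none

R1 is not dominated — it holds its own against R2 at C (7>2); R3 at L (3=3); R4 at L (3>1).
R2 is not dominated — it holds its own against R1 at L (7>3); R3 at L (7>3); R4 at L (7>1).
R3: no other strategy beats it everywhere (R1 at L (3=3); R2 at C (9>2); R4 at L (3>1)).
R4 is not dominated — it holds its own against R1 at C (9>7); R2 at C (9>2); R3 at C (9=9).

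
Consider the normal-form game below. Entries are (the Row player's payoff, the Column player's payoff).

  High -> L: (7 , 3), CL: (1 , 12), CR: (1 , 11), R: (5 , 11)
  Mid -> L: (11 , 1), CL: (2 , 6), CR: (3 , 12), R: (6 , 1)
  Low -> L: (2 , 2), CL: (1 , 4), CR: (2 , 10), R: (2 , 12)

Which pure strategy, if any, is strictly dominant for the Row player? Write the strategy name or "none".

Mid

Mid vs High: L: 11>7, CL: 2>1, CR: 3>1, R: 6>5.
Mid vs Low: L: 11>2, CL: 2>1, CR: 3>2, R: 6>2.
Mid strictly beats every other strategy against every opponent action, so it is strictly dominant.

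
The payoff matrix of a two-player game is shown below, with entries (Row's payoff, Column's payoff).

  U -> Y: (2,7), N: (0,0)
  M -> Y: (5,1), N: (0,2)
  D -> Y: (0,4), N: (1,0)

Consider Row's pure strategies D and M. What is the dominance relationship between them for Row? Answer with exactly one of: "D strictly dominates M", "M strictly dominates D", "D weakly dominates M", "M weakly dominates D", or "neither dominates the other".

neither dominates the other

Compare D to M across each opponent action: Y: 0<5, N: 1>0.
D does better at N but worse at Y; neither strategy dominates the other.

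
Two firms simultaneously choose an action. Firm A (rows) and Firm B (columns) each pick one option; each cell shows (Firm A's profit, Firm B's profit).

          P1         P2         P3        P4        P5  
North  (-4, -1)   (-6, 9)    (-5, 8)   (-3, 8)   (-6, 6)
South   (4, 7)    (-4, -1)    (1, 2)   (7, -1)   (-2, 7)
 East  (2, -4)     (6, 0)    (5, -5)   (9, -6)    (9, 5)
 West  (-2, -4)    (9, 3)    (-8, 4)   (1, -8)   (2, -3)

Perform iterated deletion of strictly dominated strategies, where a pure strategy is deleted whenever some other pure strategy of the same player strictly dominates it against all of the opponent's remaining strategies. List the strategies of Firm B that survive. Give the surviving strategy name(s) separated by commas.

P1, P2, P3, P5

Firm A's strategy North is strictly dominated by South (P1: 4>-4, P2: -4>-6, P3: 1>-5, P4: 7>-3, P5: -2>-6) and is removed.
Firm B's strategy P4 is strictly dominated by P1 (South: 7>-1, East: -4>-6, West: -4>-8) and is removed.
Among the remaining strategies, none is strictly dominated by another pure strategy of the same player, so the elimination stops.
Surviving strategies — Firm A: {South, East, West}; Firm B: {P1, P2, P3, P5}.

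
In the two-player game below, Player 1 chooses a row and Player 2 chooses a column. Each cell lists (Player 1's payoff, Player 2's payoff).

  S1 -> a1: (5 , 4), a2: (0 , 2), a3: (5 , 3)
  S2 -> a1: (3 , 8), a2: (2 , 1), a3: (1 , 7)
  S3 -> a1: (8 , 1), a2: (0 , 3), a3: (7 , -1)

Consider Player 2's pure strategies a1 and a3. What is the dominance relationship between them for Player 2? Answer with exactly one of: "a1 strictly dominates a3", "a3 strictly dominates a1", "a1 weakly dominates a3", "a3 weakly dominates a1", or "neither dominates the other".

a1 strictly dominates a3

Compare a1 to a3 across each opponent action: S1: 4>3, S2: 8>7, S3: 1>-1.
Every comparison favours a1, so a1 strictly dominates a3.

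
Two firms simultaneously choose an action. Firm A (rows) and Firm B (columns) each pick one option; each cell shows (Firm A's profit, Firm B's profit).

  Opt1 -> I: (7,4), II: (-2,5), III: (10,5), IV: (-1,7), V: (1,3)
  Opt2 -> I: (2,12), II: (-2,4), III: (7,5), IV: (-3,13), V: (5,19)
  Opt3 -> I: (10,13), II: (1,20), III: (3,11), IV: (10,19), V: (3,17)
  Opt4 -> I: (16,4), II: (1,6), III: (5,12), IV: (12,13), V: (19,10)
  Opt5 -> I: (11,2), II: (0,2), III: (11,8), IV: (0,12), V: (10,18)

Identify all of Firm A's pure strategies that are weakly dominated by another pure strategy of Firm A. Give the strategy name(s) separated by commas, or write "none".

Opt5 weakly dominates Opt1 — I: 11>7, II: 0>-2, III: 11>10, IV: 0>-1, V: 10>1.
Opt2 is weakly dominated by Opt5 (I: 11>2, II: 0>-2, III: 11>7, IV: 0>-3, V: 10>5).
Opt3: dominated, since Opt4 does at least as well everywhere (I: 16>10, II: 1=1, III: 5>3, IV: 12>10, V: 19>3).
Opt4 is not dominated — it holds its own against Opt1 at I (16>7); Opt2 at I (16>2); Opt3 at I (16>10); Opt5 at I (16>11).
Nothing dominates Opt5: Opt1 at I (11>7); Opt2 at I (11>2); Opt3 at I (11>10); Opt4 at III (11>5).

Opt1, Opt2, Opt3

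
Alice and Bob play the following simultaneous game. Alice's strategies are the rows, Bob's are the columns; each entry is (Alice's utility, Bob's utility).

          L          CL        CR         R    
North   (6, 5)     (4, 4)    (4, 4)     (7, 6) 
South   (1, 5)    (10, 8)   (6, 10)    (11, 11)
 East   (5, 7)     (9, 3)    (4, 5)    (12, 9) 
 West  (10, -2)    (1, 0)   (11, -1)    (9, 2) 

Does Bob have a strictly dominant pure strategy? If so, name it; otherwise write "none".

R vs L: North: 6>5, South: 11>5, East: 9>7, West: 2>-2.
R vs CL: North: 6>4, South: 11>8, East: 9>3, West: 2>0.
R vs CR: North: 6>4, South: 11>10, East: 9>5, West: 2>-1.
R strictly beats every other strategy against every opponent action, so it is strictly dominant.

R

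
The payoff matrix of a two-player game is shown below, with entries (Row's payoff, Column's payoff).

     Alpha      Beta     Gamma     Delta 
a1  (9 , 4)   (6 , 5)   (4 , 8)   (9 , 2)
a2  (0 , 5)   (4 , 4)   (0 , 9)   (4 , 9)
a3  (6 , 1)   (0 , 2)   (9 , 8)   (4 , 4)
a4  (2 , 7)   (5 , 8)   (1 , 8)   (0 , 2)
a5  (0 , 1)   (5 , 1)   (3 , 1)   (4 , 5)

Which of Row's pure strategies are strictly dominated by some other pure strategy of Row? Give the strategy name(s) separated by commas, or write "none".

a2, a4, a5

Nothing dominates a1: a2 at Alpha (9>0); a3 at Alpha (9>6); a4 at Alpha (9>2); a5 at Alpha (9>0).
a2: dominated, since a1 does at least as well everywhere (Alpha: 9>0, Beta: 6>4, Gamma: 4>0, Delta: 9>4).
Nothing dominates a3: a1 at Gamma (9>4); a2 at Alpha (6>0); a4 at Alpha (6>2); a5 at Alpha (6>0).
a4: dominated, since a1 does at least as well everywhere (Alpha: 9>2, Beta: 6>5, Gamma: 4>1, Delta: 9>0).
a1 strictly dominates a5 — Alpha: 9>0, Beta: 6>5, Gamma: 4>3, Delta: 9>4.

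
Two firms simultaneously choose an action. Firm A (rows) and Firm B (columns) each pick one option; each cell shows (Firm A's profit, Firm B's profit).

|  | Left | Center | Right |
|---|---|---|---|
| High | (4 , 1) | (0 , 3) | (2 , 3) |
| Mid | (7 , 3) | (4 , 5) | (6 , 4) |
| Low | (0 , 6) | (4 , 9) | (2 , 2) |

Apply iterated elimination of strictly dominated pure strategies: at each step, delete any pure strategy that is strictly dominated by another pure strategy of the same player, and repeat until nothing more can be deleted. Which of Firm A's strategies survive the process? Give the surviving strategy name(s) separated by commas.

Mid, Low

Row High is eliminated: Mid beats it against every remaining column (Left: 7>4, Center: 4>0, Right: 6>2).
Column Left is eliminated: Center beats it against every remaining row (Mid: 5>3, Low: 9>6).
For Firm B, Center strictly dominates Right on the remaining rows (Mid: 5>4, Low: 9>2); eliminate Right.
Among the remaining strategies, none is strictly dominated by another pure strategy of the same player, so the elimination stops.
Surviving strategies — Firm A: {Mid, Low}; Firm B: {Center}.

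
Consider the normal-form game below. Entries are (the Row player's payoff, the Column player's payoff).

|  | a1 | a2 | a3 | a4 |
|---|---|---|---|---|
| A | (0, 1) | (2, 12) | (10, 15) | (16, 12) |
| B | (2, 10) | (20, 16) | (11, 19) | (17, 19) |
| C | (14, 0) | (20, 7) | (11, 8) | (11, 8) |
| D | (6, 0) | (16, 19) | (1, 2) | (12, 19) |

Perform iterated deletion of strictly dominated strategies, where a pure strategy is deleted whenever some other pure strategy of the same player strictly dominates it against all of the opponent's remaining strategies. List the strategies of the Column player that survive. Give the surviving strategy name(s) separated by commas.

a3, a4

The Row player's strategy A is strictly dominated by B (a1: 2>0, a2: 20>2, a3: 11>10, a4: 17>16) and is removed.
The Column player's strategy a1 is strictly dominated by a2 (B: 16>10, C: 7>0, D: 19>0) and is removed.
The Row player's strategy D is strictly dominated by B (a2: 20>16, a3: 11>1, a4: 17>12) and is removed.
The Column player's strategy a2 is strictly dominated by a3 (B: 19>16, C: 8>7) and is removed.
Among the remaining strategies, none is strictly dominated by another pure strategy of the same player, so the elimination stops.
Surviving strategies — the Row player: {B, C}; the Column player: {a3, a4}.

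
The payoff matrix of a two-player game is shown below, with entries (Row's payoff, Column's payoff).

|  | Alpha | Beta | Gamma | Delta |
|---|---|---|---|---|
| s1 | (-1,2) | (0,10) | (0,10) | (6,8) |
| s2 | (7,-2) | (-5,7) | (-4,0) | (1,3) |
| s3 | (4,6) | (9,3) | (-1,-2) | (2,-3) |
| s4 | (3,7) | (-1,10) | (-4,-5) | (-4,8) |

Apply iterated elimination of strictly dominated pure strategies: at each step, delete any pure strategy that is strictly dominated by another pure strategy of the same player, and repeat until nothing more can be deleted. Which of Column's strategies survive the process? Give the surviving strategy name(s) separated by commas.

Row's strategy s4 is strictly dominated by s3 (Alpha: 4>3, Beta: 9>-1, Gamma: -1>-4, Delta: 2>-4) and is removed.
Column Delta is eliminated: Beta beats it against every remaining row (s1: 10>8, s2: 7>3, s3: 3>-3).
Among the remaining strategies, none is strictly dominated by another pure strategy of the same player, so the elimination stops.
Surviving strategies — Row: {s1, s2, s3}; Column: {Alpha, Beta, Gamma}.

Alpha, Beta, Gamma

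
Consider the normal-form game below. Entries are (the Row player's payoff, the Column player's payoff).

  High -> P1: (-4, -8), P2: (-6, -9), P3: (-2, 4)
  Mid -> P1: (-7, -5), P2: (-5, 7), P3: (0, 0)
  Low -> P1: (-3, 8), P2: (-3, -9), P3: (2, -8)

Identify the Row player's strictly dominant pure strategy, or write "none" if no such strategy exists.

Low

Low vs High: P1: -3>-4, P2: -3>-6, P3: 2>-2.
Low vs Mid: P1: -3>-7, P2: -3>-5, P3: 2>0.
Low strictly beats every other strategy against every opponent action, so it is strictly dominant.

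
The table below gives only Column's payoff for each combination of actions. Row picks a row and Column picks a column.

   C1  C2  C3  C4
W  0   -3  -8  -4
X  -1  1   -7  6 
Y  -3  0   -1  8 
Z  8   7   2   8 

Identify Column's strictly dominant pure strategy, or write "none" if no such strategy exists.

C1 fails to dominate C2 at X (-1<1).
C2 fails to dominate C1 at W (-3<0).
C3 fails to dominate C1 at W (-8<0).
C4 fails to dominate C1 at W (-4<0).
No single strategy dominates all the others.

none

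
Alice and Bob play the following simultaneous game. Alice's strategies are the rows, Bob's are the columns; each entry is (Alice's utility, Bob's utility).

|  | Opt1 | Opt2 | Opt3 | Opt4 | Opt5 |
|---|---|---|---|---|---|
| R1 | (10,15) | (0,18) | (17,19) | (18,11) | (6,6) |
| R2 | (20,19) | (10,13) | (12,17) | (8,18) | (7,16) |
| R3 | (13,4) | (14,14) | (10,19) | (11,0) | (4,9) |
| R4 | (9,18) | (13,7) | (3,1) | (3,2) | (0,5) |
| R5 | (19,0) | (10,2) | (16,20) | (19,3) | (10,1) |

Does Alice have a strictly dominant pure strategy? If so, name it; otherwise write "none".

R1 fails to dominate R2 at Opt1 (10<20).
R2 fails to dominate R1 at Opt3 (12<17).
R3 fails to dominate R1 at Opt3 (10<17).
R4 fails to dominate R1 at Opt1 (9<10).
R5 fails to dominate R1 at Opt3 (16<17).
No single strategy dominates all the others.

none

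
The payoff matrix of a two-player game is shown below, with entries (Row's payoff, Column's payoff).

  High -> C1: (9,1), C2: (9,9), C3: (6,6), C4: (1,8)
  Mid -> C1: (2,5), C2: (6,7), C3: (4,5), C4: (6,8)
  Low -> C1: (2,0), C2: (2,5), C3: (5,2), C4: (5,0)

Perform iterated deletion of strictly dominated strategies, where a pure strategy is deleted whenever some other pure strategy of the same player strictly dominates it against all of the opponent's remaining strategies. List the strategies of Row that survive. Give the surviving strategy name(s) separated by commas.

High, Mid

For Column, C2 strictly dominates C1 on the remaining rows (High: 9>1, Mid: 7>5, Low: 5>0); eliminate C1.
For Column, C2 strictly dominates C3 on the remaining rows (High: 9>6, Mid: 7>5, Low: 5>2); eliminate C3.
Row Low is eliminated: Mid beats it against every remaining column (C2: 6>2, C4: 6>5).
Among the remaining strategies, none is strictly dominated by another pure strategy of the same player, so the elimination stops.
Surviving strategies — Row: {High, Mid}; Column: {C2, C4}.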